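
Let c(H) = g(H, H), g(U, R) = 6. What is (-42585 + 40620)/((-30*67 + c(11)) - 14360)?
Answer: 1965/16364 ≈ 0.12008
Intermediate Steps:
c(H) = 6
(-42585 + 40620)/((-30*67 + c(11)) - 14360) = (-42585 + 40620)/((-30*67 + 6) - 14360) = -1965/((-2010 + 6) - 14360) = -1965/(-2004 - 14360) = -1965/(-16364) = -1965*(-1/16364) = 1965/16364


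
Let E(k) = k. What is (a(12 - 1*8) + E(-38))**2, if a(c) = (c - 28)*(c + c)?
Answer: 52900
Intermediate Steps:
a(c) = 2*c*(-28 + c) (a(c) = (-28 + c)*(2*c) = 2*c*(-28 + c))
(a(12 - 1*8) + E(-38))**2 = (2*(12 - 1*8)*(-28 + (12 - 1*8)) - 38)**2 = (2*(12 - 8)*(-28 + (12 - 8)) - 38)**2 = (2*4*(-28 + 4) - 38)**2 = (2*4*(-24) - 38)**2 = (-192 - 38)**2 = (-230)**2 = 52900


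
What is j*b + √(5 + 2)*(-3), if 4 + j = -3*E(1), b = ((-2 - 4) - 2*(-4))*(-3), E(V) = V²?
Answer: 42 - 3*√7 ≈ 34.063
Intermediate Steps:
b = -6 (b = (-6 + 8)*(-3) = 2*(-3) = -6)
j = -7 (j = -4 - 3*1² = -4 - 3*1 = -4 - 3 = -7)
j*b + √(5 + 2)*(-3) = -7*(-6) + √(5 + 2)*(-3) = 42 + √7*(-3) = 42 - 3*√7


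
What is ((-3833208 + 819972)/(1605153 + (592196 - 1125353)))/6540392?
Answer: -251103/584272838536 ≈ -4.2977e-7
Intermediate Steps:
((-3833208 + 819972)/(1605153 + (592196 - 1125353)))/6540392 = -3013236/(1605153 - 533157)*(1/6540392) = -3013236/1071996*(1/6540392) = -3013236*1/1071996*(1/6540392) = -251103/89333*1/6540392 = -251103/584272838536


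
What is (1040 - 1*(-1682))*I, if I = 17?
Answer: 46274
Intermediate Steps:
(1040 - 1*(-1682))*I = (1040 - 1*(-1682))*17 = (1040 + 1682)*17 = 2722*17 = 46274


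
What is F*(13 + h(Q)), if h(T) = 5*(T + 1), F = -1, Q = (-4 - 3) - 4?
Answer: 37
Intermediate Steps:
Q = -11 (Q = -7 - 4 = -11)
h(T) = 5 + 5*T (h(T) = 5*(1 + T) = 5 + 5*T)
F*(13 + h(Q)) = -(13 + (5 + 5*(-11))) = -(13 + (5 - 55)) = -(13 - 50) = -1*(-37) = 37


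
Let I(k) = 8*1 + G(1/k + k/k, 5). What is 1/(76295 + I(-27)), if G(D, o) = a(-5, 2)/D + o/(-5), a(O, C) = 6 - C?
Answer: 13/991980 ≈ 1.3105e-5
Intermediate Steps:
G(D, o) = 4/D - o/5 (G(D, o) = (6 - 1*2)/D + o/(-5) = (6 - 2)/D + o*(-1/5) = 4/D - o/5)
I(k) = 7 + 4/(1 + 1/k) (I(k) = 8*1 + (4/(1/k + k/k) - 1/5*5) = 8 + (4/(1/k + 1) - 1) = 8 + (4/(1 + 1/k) - 1) = 8 + (-1 + 4/(1 + 1/k)) = 7 + 4/(1 + 1/k))
1/(76295 + I(-27)) = 1/(76295 + (7 + 11*(-27))/(1 - 27)) = 1/(76295 + (7 - 297)/(-26)) = 1/(76295 - 1/26*(-290)) = 1/(76295 + 145/13) = 1/(991980/13) = 13/991980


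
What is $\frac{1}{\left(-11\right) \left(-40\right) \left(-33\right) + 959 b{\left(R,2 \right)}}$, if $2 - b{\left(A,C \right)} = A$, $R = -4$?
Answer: $- \frac{1}{8766} \approx -0.00011408$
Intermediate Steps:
$b{\left(A,C \right)} = 2 - A$
$\frac{1}{\left(-11\right) \left(-40\right) \left(-33\right) + 959 b{\left(R,2 \right)}} = \frac{1}{\left(-11\right) \left(-40\right) \left(-33\right) + 959 \left(2 - -4\right)} = \frac{1}{440 \left(-33\right) + 959 \left(2 + 4\right)} = \frac{1}{-14520 + 959 \cdot 6} = \frac{1}{-14520 + 5754} = \frac{1}{-8766} = - \frac{1}{8766}$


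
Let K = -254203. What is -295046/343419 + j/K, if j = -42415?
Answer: -60435461453/87298140057 ≈ -0.69229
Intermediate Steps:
-295046/343419 + j/K = -295046/343419 - 42415/(-254203) = -295046*1/343419 - 42415*(-1/254203) = -295046/343419 + 42415/254203 = -60435461453/87298140057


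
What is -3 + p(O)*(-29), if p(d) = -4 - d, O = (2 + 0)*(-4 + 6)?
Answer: 229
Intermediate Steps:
O = 4 (O = 2*2 = 4)
-3 + p(O)*(-29) = -3 + (-4 - 1*4)*(-29) = -3 + (-4 - 4)*(-29) = -3 - 8*(-29) = -3 + 232 = 229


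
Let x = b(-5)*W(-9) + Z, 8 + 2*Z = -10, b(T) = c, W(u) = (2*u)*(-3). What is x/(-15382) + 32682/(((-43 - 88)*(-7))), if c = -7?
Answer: 503069403/14105294 ≈ 35.665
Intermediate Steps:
W(u) = -6*u
b(T) = -7
Z = -9 (Z = -4 + (1/2)*(-10) = -4 - 5 = -9)
x = -387 (x = -(-42)*(-9) - 9 = -7*54 - 9 = -378 - 9 = -387)
x/(-15382) + 32682/(((-43 - 88)*(-7))) = -387/(-15382) + 32682/(((-43 - 88)*(-7))) = -387*(-1/15382) + 32682/((-131*(-7))) = 387/15382 + 32682/917 = 503069403/14105294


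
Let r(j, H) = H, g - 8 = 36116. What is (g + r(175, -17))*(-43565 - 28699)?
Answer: -2609236248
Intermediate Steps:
g = 36124 (g = 8 + 36116 = 36124)
(g + r(175, -17))*(-43565 - 28699) = (36124 - 17)*(-43565 - 28699) = 36107*(-72264) = -2609236248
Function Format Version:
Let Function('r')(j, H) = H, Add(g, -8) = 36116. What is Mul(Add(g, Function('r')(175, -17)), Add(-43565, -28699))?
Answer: -2609236248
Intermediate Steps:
g = 36124 (g = Add(8, 36116) = 36124)
Mul(Add(g, Function('r')(175, -17)), Add(-43565, -28699)) = Mul(Add(36124, -17), Add(-43565, -28699)) = Mul(36107, -72264) = -2609236248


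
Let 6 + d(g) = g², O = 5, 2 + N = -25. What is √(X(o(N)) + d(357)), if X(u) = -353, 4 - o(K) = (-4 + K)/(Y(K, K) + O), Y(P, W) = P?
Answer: √127090 ≈ 356.50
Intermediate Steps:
N = -27 (N = -2 - 25 = -27)
o(K) = 4 - (-4 + K)/(5 + K) (o(K) = 4 - (-4 + K)/(K + 5) = 4 - (-4 + K)/(5 + K))
d(g) = -6 + g²
√(X(o(N)) + d(357)) = √(-353 + (-6 + 357²)) = √(-353 + (-6 + 127449)) = √(-353 + 127443) = √127090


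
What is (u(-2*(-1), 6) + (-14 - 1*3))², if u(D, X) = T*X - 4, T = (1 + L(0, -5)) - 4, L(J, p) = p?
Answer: 4761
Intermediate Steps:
T = -8 (T = (1 - 5) - 4 = -4 - 4 = -8)
u(D, X) = -4 - 8*X (u(D, X) = -8*X - 4 = -4 - 8*X)
(u(-2*(-1), 6) + (-14 - 1*3))² = ((-4 - 8*6) + (-14 - 1*3))² = ((-4 - 48) + (-14 - 3))² = (-52 - 17)² = (-69)² = 4761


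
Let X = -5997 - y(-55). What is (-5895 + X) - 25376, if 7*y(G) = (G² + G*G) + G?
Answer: -266871/7 ≈ -38124.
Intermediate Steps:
y(G) = G/7 + 2*G²/7 (y(G) = ((G² + G*G) + G)/7 = ((G² + G²) + G)/7 = (2*G² + G)/7 = (G + 2*G²)/7 = G/7 + 2*G²/7)
X = -47974/7 (X = -5997 - (-55)*(1 + 2*(-55))/7 = -5997 - (-55)*(1 - 110)/7 = -5997 - (-55)*(-109)/7 = -5997 - 1*5995/7 = -5997 - 5995/7 = -47974/7 ≈ -6853.4)
(-5895 + X) - 25376 = (-5895 - 47974/7) - 25376 = -89239/7 - 25376 = -266871/7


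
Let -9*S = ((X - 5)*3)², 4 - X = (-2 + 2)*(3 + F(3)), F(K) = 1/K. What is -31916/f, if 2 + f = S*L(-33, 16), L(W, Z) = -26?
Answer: -7979/6 ≈ -1329.8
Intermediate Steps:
X = 4 (X = 4 - (-2 + 2)*(3 + 1/3) = 4 - 0*(3 + ⅓) = 4 - 0*10/3 = 4 - 1*0 = 4 + 0 = 4)
S = -1 (S = -9*(4 - 5)²/9 = -(-1*3)²/9 = -⅑*(-3)² = -⅑*9 = -1)
f = 24 (f = -2 - 1*(-26) = -2 + 26 = 24)
-31916/f = -31916/24 = -31916*1/24 = -7979/6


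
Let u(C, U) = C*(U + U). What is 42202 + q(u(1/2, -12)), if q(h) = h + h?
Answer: 42178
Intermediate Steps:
u(C, U) = 2*C*U (u(C, U) = C*(2*U) = 2*C*U)
q(h) = 2*h
42202 + q(u(1/2, -12)) = 42202 + 2*(2*(-12)/2) = 42202 + 2*(2*(1/2)*(-12)) = 42202 + 2*(-12) = 42202 - 24 = 42178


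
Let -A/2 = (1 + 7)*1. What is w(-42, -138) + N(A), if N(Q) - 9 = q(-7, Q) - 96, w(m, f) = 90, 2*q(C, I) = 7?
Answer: 13/2 ≈ 6.5000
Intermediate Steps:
q(C, I) = 7/2 (q(C, I) = (1/2)*7 = 7/2)
A = -16 (A = -2*(1 + 7) = -16 ≈ -16.000)
N(Q) = -167/2 (N(Q) = 9 + (7/2 - 96) = 9 - 185/2 = -167/2)
w(-42, -138) + N(A) = 90 - 167/2 = 13/2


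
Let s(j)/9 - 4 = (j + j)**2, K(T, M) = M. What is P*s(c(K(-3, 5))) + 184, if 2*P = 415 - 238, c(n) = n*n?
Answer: 1994620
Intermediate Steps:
c(n) = n**2
s(j) = 36 + 36*j**2 (s(j) = 36 + 9*(j + j)**2 = 36 + 9*(2*j)**2 = 36 + 9*(4*j**2) = 36 + 36*j**2)
P = 177/2 (P = (415 - 238)/2 = (1/2)*177 = 177/2 ≈ 88.500)
P*s(c(K(-3, 5))) + 184 = 177*(36 + 36*(5**2)**2)/2 + 184 = 177*(36 + 36*25**2)/2 + 184 = 177*(36 + 36*625)/2 + 184 = 177*(36 + 22500)/2 + 184 = (177/2)*22536 + 184 = 1994436 + 184 = 1994620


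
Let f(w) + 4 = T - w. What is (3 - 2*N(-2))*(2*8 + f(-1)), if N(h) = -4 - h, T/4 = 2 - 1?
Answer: 119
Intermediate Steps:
T = 4 (T = 4*(2 - 1) = 4*1 = 4)
f(w) = -w (f(w) = -4 + (4 - w) = -w)
(3 - 2*N(-2))*(2*8 + f(-1)) = (3 - 2*(-4 - 1*(-2)))*(2*8 - 1*(-1)) = (3 - 2*(-4 + 2))*(16 + 1) = (3 - 2*(-2))*17 = (3 + 4)*17 = 7*17 = 119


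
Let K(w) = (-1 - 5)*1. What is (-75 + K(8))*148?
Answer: -11988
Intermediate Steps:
K(w) = -6 (K(w) = -6*1 = -6)
(-75 + K(8))*148 = (-75 - 6)*148 = -81*148 = -11988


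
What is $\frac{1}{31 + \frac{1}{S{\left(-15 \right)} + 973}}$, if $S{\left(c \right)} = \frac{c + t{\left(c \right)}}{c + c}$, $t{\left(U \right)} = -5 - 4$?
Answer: $\frac{4869}{150944} \approx 0.032257$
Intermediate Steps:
$t{\left(U \right)} = -9$ ($t{\left(U \right)} = -5 - 4 = -9$)
$S{\left(c \right)} = \frac{-9 + c}{2 c}$ ($S{\left(c \right)} = \frac{c - 9}{c + c} = \frac{-9 + c}{2 c}$)
$\frac{1}{31 + \frac{1}{S{\left(-15 \right)} + 973}} = \frac{1}{31 + \frac{1}{\frac{-9 - 15}{2 \left(-15\right)} + 973}} = \frac{1}{31 + \frac{1}{\frac{1}{2} \left(- \frac{1}{15}\right) \left(-24\right) + 973}} = \frac{1}{31 + \frac{1}{\frac{4}{5} + 973}} = \frac{1}{31 + \frac{1}{\frac{4869}{5}}} = \frac{1}{31 + \frac{5}{4869}} = \frac{1}{\frac{150944}{4869}} = \frac{4869}{150944}$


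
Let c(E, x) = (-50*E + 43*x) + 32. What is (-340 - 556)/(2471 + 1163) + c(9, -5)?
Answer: -1150609/1817 ≈ -633.25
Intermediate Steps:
c(E, x) = 32 - 50*E + 43*x
(-340 - 556)/(2471 + 1163) + c(9, -5) = (-340 - 556)/(2471 + 1163) + (32 - 50*9 + 43*(-5)) = -896/3634 + (32 - 450 - 215) = -896*1/3634 - 633 = -448/1817 - 633 = -1150609/1817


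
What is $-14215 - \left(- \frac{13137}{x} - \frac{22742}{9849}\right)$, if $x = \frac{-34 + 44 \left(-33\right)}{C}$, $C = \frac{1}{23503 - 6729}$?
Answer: $- \frac{3489184332554365}{245497789236} \approx -14213.0$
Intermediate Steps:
$C = \frac{1}{16774} \approx 5.9616 \cdot 10^{-5}$
$x = -24926164$ ($x = \left(-34 + 44 \left(-33\right)\right) \frac{1}{\frac{1}{16774}} = \left(-34 - 1452\right) 16774 = \left(-1486\right) 16774 = -24926164$)
$-14215 - \left(- \frac{13137}{x} - \frac{22742}{9849}\right) = -14215 - \left(- \frac{13137}{-24926164} - \frac{22742}{9849}\right) = -14215 - \left(\left(-13137\right) \left(- \frac{1}{24926164}\right) - \frac{22742}{9849}\right) = -14215 - \left(\frac{13137}{24926164} - \frac{22742}{9849}\right) = -14215 - - \frac{566741435375}{245497789236} = -14215 + \frac{566741435375}{245497789236} = - \frac{3489184332554365}{245497789236}$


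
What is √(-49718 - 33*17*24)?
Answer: I*√63182 ≈ 251.36*I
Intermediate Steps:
√(-49718 - 33*17*24) = √(-49718 - 561*24) = √(-49718 - 13464) = √(-63182) = I*√63182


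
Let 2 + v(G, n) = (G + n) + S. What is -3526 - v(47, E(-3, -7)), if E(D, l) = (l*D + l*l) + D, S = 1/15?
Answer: -54571/15 ≈ -3638.1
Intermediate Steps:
S = 1/15 ≈ 0.066667
E(D, l) = D + l² + D*l (E(D, l) = (D*l + l²) + D = (l² + D*l) + D = D + l² + D*l)
v(G, n) = -29/15 + G + n (v(G, n) = -2 + ((G + n) + 1/15) = -2 + (1/15 + G + n) = -29/15 + G + n)
-3526 - v(47, E(-3, -7)) = -3526 - (-29/15 + 47 + (-3 + (-7)² - 3*(-7))) = -3526 - (-29/15 + 47 + (-3 + 49 + 21)) = -3526 - (-29/15 + 47 + 67) = -3526 - 1*1681/15 = -3526 - 1681/15 = -54571/15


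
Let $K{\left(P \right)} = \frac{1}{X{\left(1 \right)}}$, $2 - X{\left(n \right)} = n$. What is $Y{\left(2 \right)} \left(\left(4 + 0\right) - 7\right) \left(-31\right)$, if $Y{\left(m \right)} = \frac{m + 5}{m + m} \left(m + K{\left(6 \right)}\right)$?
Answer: $\frac{1953}{4} \approx 488.25$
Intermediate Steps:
$X{\left(n \right)} = 2 - n$
$K{\left(P \right)} = 1$ ($K{\left(P \right)} = \frac{1}{2 - 1} = 1^{-1} = 1$)
$Y{\left(m \right)} = \frac{\left(1 + m\right) \left(5 + m\right)}{2 m}$ ($Y{\left(m \right)} = \frac{m + 5}{m + m} \left(m + 1\right) = \frac{5 + m}{2 m} \left(1 + m\right) = \frac{\left(1 + m\right) \left(5 + m\right)}{2 m}$)
$Y{\left(2 \right)} \left(\left(4 + 0\right) - 7\right) \left(-31\right) = \frac{5 + 2 \left(6 + 2\right)}{2 \cdot 2} \left(\left(4 + 0\right) - 7\right) \left(-31\right) = \frac{1}{2} \cdot \frac{1}{2} \left(5 + 2 \cdot 8\right) \left(4 - 7\right) \left(-31\right) = \frac{1}{2} \cdot \frac{1}{2} \left(5 + 16\right) \left(-3\right) \left(-31\right) = \frac{1}{2} \cdot \frac{1}{2} \cdot 21 \left(-3\right) \left(-31\right) = \frac{21}{4} \left(-3\right) \left(-31\right) = \left(- \frac{63}{4}\right) \left(-31\right) = \frac{1953}{4}$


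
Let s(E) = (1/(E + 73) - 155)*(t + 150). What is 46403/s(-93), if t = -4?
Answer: -66290/32339 ≈ -2.0498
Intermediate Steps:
s(E) = -22630 + 146/(73 + E) (s(E) = (1/(E + 73) - 155)*(-4 + 150) = (1/(73 + E) - 155)*146 = (-155 + 1/(73 + E))*146 = -22630 + 146/(73 + E))
46403/s(-93) = 46403/((146*(-11314 - 155*(-93))/(73 - 93))) = 46403/((146*(-11314 + 14415)/(-20))) = 46403/((146*(-1/20)*3101)) = 46403/(-226373/10) = 46403*(-10/226373) = -66290/32339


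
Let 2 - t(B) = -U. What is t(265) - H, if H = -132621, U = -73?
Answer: 132550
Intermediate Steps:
t(B) = -71 (t(B) = 2 - (-1)*(-73) = 2 - 1*73 = 2 - 73 = -71)
t(265) - H = -71 - 1*(-132621) = -71 + 132621 = 132550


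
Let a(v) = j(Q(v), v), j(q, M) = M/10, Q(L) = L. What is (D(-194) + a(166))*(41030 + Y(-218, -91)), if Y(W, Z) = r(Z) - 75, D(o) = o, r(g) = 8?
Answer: -36334181/5 ≈ -7.2668e+6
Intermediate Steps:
j(q, M) = M/10 (j(q, M) = M*(⅒) = M/10)
Y(W, Z) = -67 (Y(W, Z) = 8 - 75 = -67)
a(v) = v/10
(D(-194) + a(166))*(41030 + Y(-218, -91)) = (-194 + (⅒)*166)*(41030 - 67) = (-194 + 83/5)*40963 = -887/5*40963 = -36334181/5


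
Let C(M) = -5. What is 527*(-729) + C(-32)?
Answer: -384188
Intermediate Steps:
527*(-729) + C(-32) = 527*(-729) - 5 = -384183 - 5 = -384188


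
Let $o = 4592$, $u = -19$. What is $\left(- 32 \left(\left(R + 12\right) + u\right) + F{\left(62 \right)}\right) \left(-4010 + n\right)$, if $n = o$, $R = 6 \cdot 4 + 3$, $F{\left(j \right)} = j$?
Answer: $-336396$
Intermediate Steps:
$R = 27$ ($R = 24 + 3 = 27$)
$n = 4592$
$\left(- 32 \left(\left(R + 12\right) + u\right) + F{\left(62 \right)}\right) \left(-4010 + n\right) = \left(- 32 \left(\left(27 + 12\right) - 19\right) + 62\right) \left(-4010 + 4592\right) = \left(- 32 \left(39 - 19\right) + 62\right) 582 = \left(\left(-32\right) 20 + 62\right) 582 = \left(-640 + 62\right) 582 = \left(-578\right) 582 = -336396$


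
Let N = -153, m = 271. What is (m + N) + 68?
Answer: 186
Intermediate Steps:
(m + N) + 68 = (271 - 153) + 68 = 118 + 68 = 186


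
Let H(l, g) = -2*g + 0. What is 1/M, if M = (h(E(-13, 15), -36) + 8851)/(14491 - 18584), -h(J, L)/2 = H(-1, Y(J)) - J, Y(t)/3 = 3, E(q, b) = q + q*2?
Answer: -4093/8809 ≈ -0.46464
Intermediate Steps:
E(q, b) = 3*q (E(q, b) = q + 2*q = 3*q)
Y(t) = 9 (Y(t) = 3*3 = 9)
H(l, g) = -2*g
h(J, L) = 36 + 2*J (h(J, L) = -2*(-2*9 - J) = -2*(-18 - J) = 36 + 2*J)
M = -8809/4093 (M = ((36 + 2*(3*(-13))) + 8851)/(14491 - 18584) = ((36 + 2*(-39)) + 8851)/(-4093) = ((36 - 78) + 8851)*(-1/4093) = (-42 + 8851)*(-1/4093) = 8809*(-1/4093) = -8809/4093 ≈ -2.1522)
1/M = 1/(-8809/4093) = -4093/8809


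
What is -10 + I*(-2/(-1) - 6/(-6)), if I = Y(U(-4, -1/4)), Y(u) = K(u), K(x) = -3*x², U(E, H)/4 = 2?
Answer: -586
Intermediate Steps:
U(E, H) = 8 (U(E, H) = 4*2 = 8)
Y(u) = -3*u²
I = -192 (I = -3*8² = -3*64 = -192)
-10 + I*(-2/(-1) - 6/(-6)) = -10 - 192*(-2/(-1) - 6/(-6)) = -10 - 192*(-2*(-1) - 6*(-⅙)) = -10 - 192*(2 + 1) = -10 - 192*3 = -10 - 576 = -586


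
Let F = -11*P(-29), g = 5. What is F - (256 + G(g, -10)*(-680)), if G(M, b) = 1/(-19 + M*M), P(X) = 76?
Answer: -2936/3 ≈ -978.67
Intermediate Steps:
G(M, b) = 1/(-19 + M²)
F = -836 (F = -11*76 = -836)
F - (256 + G(g, -10)*(-680)) = -836 - (256 - 680/(-19 + 5²)) = -836 - (256 - 680/(-19 + 25)) = -836 - (256 - 680/6) = -836 - (256 + (⅙)*(-680)) = -836 - (256 - 340/3) = -836 - 1*428/3 = -836 - 428/3 = -2936/3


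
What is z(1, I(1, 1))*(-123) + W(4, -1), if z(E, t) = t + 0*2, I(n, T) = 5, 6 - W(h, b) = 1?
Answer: -610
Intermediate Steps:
W(h, b) = 5 (W(h, b) = 6 - 1*1 = 6 - 1 = 5)
z(E, t) = t (z(E, t) = t + 0 = t)
z(1, I(1, 1))*(-123) + W(4, -1) = 5*(-123) + 5 = -615 + 5 = -610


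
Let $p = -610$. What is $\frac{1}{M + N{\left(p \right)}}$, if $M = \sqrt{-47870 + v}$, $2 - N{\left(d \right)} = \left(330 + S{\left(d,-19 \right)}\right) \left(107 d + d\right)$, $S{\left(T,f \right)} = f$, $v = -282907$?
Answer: $\frac{20488682}{419786090427901} - \frac{3 i \sqrt{36753}}{419786090427901} \approx 4.8807 \cdot 10^{-8} - 1.3701 \cdot 10^{-12} i$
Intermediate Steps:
$N{\left(d \right)} = 2 - 33588 d$ ($N{\left(d \right)} = 2 - \left(330 - 19\right) \left(107 d + d\right) = 2 - 311 \cdot 108 d = 2 - 33588 d$)
$M = 3 i \sqrt{36753}$ ($M = \sqrt{-47870 - 282907} = \sqrt{-330777} = 3 i \sqrt{36753} \approx 575.13 i$)
$\frac{1}{M + N{\left(p \right)}} = \frac{1}{3 i \sqrt{36753} + \left(2 - -20488680\right)} = \frac{1}{3 i \sqrt{36753} + \left(2 + 20488680\right)} = \frac{1}{3 i \sqrt{36753} + 20488682} = \frac{1}{20488682 + 3 i \sqrt{36753}}$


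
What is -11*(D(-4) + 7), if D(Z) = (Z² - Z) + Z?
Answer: -253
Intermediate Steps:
D(Z) = Z²
-11*(D(-4) + 7) = -11*((-4)² + 7) = -11*(16 + 7) = -11*23 = -253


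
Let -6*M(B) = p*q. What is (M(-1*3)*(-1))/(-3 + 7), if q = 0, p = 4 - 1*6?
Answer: 0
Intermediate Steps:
p = -2 (p = 4 - 6 = -2)
M(B) = 0 (M(B) = -(-1)*0/3 = -1/6*0 = 0)
(M(-1*3)*(-1))/(-3 + 7) = (0*(-1))/(-3 + 7) = 0/4 = 0*(1/4) = 0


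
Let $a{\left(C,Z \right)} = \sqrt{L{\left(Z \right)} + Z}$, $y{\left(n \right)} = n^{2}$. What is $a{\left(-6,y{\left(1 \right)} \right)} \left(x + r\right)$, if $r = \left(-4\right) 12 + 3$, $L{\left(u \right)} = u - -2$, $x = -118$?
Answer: $-326$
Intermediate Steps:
$L{\left(u \right)} = 2 + u$ ($L{\left(u \right)} = u + 2 = 2 + u$)
$a{\left(C,Z \right)} = \sqrt{2 + 2 Z}$ ($a{\left(C,Z \right)} = \sqrt{\left(2 + Z\right) + Z} = \sqrt{2 + 2 Z}$)
$r = -45$ ($r = -48 + 3 = -45$)
$a{\left(-6,y{\left(1 \right)} \right)} \left(x + r\right) = \sqrt{2 + 2 \cdot 1^{2}} \left(-118 - 45\right) = \sqrt{2 + 2 \cdot 1} \left(-163\right) = \sqrt{2 + 2} \left(-163\right) = \sqrt{4} \left(-163\right) = 2 \left(-163\right) = -326$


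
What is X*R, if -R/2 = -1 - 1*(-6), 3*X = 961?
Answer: -9610/3 ≈ -3203.3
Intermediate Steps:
X = 961/3 (X = (⅓)*961 = 961/3 ≈ 320.33)
R = -10 (R = -2*(-1 - 1*(-6)) = -2*(-1 + 6) = -2*5 = -10)
X*R = (961/3)*(-10) = -9610/3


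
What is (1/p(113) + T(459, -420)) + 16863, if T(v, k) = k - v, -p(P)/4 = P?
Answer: 7224767/452 ≈ 15984.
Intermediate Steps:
p(P) = -4*P
(1/p(113) + T(459, -420)) + 16863 = (1/(-4*113) + (-420 - 1*459)) + 16863 = (1/(-452) + (-420 - 459)) + 16863 = (-1/452 - 879) + 16863 = -397309/452 + 16863 = 7224767/452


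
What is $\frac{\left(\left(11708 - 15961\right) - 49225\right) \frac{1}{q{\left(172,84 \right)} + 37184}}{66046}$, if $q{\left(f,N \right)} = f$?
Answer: $- \frac{8913}{411202396} \approx -2.1675 \cdot 10^{-5}$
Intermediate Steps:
$\frac{\left(\left(11708 - 15961\right) - 49225\right) \frac{1}{q{\left(172,84 \right)} + 37184}}{66046} = \frac{\left(\left(11708 - 15961\right) - 49225\right) \frac{1}{172 + 37184}}{66046} = \frac{-4253 - 49225}{37356} \cdot \frac{1}{66046} = \left(-53478\right) \frac{1}{37356} \cdot \frac{1}{66046} = \left(- \frac{8913}{6226}\right) \frac{1}{66046} = - \frac{8913}{411202396}$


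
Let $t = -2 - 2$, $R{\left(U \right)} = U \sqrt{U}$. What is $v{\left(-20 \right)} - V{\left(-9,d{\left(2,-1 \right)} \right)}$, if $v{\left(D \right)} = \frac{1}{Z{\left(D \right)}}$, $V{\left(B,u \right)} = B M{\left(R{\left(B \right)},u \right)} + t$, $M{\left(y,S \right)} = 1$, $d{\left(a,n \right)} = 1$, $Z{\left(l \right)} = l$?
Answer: $\frac{259}{20} \approx 12.95$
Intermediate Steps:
$R{\left(U \right)} = U^{\frac{3}{2}}$
$t = -4$ ($t = -2 - 2 = -4$)
$V{\left(B,u \right)} = -4 + B$ ($V{\left(B,u \right)} = B 1 - 4 = B - 4 = -4 + B$)
$v{\left(D \right)} = \frac{1}{D}$
$v{\left(-20 \right)} - V{\left(-9,d{\left(2,-1 \right)} \right)} = \frac{1}{-20} - \left(-4 - 9\right) = - \frac{1}{20} - -13 = - \frac{1}{20} + 13 = \frac{259}{20}$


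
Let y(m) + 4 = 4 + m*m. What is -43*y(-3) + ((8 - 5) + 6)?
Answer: -378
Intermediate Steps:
y(m) = m² (y(m) = -4 + (4 + m*m) = -4 + (4 + m²) = m²)
-43*y(-3) + ((8 - 5) + 6) = -43*(-3)² + ((8 - 5) + 6) = -43*9 + (3 + 6) = -387 + 9 = -378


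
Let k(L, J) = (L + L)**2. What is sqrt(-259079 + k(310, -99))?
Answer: sqrt(125321) ≈ 354.01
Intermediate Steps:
k(L, J) = 4*L**2 (k(L, J) = (2*L)**2 = 4*L**2)
sqrt(-259079 + k(310, -99)) = sqrt(-259079 + 4*310**2) = sqrt(-259079 + 4*96100) = sqrt(-259079 + 384400) = sqrt(125321)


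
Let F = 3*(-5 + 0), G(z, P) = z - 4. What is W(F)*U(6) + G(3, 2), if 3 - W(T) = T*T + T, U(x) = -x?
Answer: 1241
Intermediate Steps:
G(z, P) = -4 + z
F = -15 (F = 3*(-5) = -15)
W(T) = 3 - T - T² (W(T) = 3 - (T*T + T) = 3 - (T² + T) = 3 - (T + T²) = 3 + (-T - T²) = 3 - T - T²)
W(F)*U(6) + G(3, 2) = (3 - 1*(-15) - 1*(-15)²)*(-1*6) + (-4 + 3) = (3 + 15 - 1*225)*(-6) - 1 = (3 + 15 - 225)*(-6) - 1 = -207*(-6) - 1 = 1242 - 1 = 1241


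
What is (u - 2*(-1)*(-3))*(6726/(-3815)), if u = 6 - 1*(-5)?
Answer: -6726/763 ≈ -8.8152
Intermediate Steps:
u = 11 (u = 6 + 5 = 11)
(u - 2*(-1)*(-3))*(6726/(-3815)) = (11 - 2*(-1)*(-3))*(6726/(-3815)) = (11 + 2*(-3))*(6726*(-1/3815)) = (11 - 6)*(-6726/3815) = 5*(-6726/3815) = -6726/763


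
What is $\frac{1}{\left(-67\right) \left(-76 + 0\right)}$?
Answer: $\frac{1}{5092} \approx 0.00019639$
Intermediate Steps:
$\frac{1}{\left(-67\right) \left(-76 + 0\right)} = \frac{1}{\left(-67\right) \left(-76\right)} = \frac{1}{5092}$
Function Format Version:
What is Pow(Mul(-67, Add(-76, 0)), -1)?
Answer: Rational(1, 5092) ≈ 0.00019639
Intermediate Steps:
Pow(Mul(-67, Add(-76, 0)), -1) = Pow(Mul(-67, -76), -1) = Pow(5092, -1) = Rational(1, 5092)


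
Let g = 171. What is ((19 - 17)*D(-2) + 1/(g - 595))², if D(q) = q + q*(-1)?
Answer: 1/179776 ≈ 5.5625e-6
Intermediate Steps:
D(q) = 0 (D(q) = q - q = 0)
((19 - 17)*D(-2) + 1/(g - 595))² = ((19 - 17)*0 + 1/(171 - 595))² = (2*0 + 1/(-424))² = (0 - 1/424)² = (-1/424)² = 1/179776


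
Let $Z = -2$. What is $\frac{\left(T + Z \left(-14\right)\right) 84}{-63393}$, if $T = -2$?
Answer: $- \frac{728}{21131} \approx -0.034452$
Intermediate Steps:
$\frac{\left(T + Z \left(-14\right)\right) 84}{-63393} = \frac{\left(-2 - -28\right) 84}{-63393} = \left(-2 + 28\right) 84 \left(- \frac{1}{63393}\right) = 26 \cdot 84 \left(- \frac{1}{63393}\right) = 2184 \left(- \frac{1}{63393}\right) = - \frac{728}{21131}$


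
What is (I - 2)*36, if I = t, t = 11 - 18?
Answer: -324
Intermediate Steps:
t = -7
I = -7
(I - 2)*36 = (-7 - 2)*36 = -9*36 = -324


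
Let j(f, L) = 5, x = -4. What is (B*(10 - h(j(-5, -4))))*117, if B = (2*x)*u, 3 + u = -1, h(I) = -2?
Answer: 44928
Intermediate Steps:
u = -4 (u = -3 - 1 = -4)
B = 32 (B = (2*(-4))*(-4) = -8*(-4) = 32)
(B*(10 - h(j(-5, -4))))*117 = (32*(10 - 1*(-2)))*117 = (32*(10 + 2))*117 = (32*12)*117 = 384*117 = 44928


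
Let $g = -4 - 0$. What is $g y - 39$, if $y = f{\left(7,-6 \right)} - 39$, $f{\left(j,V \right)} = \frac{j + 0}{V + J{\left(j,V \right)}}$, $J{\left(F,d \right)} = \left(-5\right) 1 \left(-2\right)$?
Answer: $110$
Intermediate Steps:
$J{\left(F,d \right)} = 10$ ($J{\left(F,d \right)} = \left(-5\right) \left(-2\right) = 10$)
$g = -4$ ($g = -4 + 0 = -4$)
$f{\left(j,V \right)} = \frac{j}{10 + V}$ ($f{\left(j,V \right)} = \frac{j + 0}{V + 10} = \frac{j}{10 + V}$)
$y = - \frac{149}{4}$ ($y = \frac{7}{10 - 6} - 39 = \frac{7}{4} - 39 = - \frac{149}{4} \approx -37.25$)
$g y - 39 = \left(-4\right) \left(- \frac{149}{4}\right) - 39 = 149 - 39 = 110$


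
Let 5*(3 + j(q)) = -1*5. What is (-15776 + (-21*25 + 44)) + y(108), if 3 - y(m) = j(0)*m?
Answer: -15822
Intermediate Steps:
j(q) = -4 (j(q) = -3 + (-1*5)/5 = -3 + (⅕)*(-5) = -3 - 1 = -4)
y(m) = 3 + 4*m (y(m) = 3 - (-4)*m = 3 + 4*m)
(-15776 + (-21*25 + 44)) + y(108) = (-15776 + (-21*25 + 44)) + (3 + 4*108) = (-15776 + (-525 + 44)) + (3 + 432) = (-15776 - 481) + 435 = -16257 + 435 = -15822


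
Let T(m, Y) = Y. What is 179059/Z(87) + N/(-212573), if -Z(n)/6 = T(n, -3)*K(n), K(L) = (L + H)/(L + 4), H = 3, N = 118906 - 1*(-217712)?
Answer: 3463197580277/344368260 ≈ 10057.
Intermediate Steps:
N = 336618 (N = 118906 + 217712 = 336618)
K(L) = (3 + L)/(4 + L) (K(L) = (L + 3)/(L + 4) = (3 + L)/(4 + L))
Z(n) = 18*(3 + n)/(4 + n) (Z(n) = -(-18)*(3 + n)/(4 + n) = 18*(3 + n)/(4 + n))
179059/Z(87) + N/(-212573) = 179059/((18*(3 + 87)/(4 + 87))) + 336618/(-212573) = 179059/((18*90/91)) + 336618*(-1/212573) = 179059/((18*(1/91)*90)) - 336618/212573 = 179059/(1620/91) - 336618/212573 = 179059*(91/1620) - 336618/212573 = 16294369/1620 - 336618/212573 = 3463197580277/344368260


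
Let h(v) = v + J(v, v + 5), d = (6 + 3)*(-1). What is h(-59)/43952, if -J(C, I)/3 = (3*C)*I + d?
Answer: -14353/21976 ≈ -0.65312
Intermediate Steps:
d = -9 (d = 9*(-1) = -9)
J(C, I) = 27 - 9*C*I (J(C, I) = -3*((3*C)*I - 9) = -3*(3*C*I - 9) = -3*(-9 + 3*C*I) = 27 - 9*C*I)
h(v) = 27 + v - 9*v*(5 + v) (h(v) = v + (27 - 9*v*(v + 5)) = v + (27 - 9*v*(5 + v)) = 27 + v - 9*v*(5 + v))
h(-59)/43952 = (27 - 59 - 9*(-59)*(5 - 59))/43952 = (27 - 59 - 9*(-59)*(-54))*(1/43952) = (27 - 59 - 28674)*(1/43952) = -28706*1/43952 = -14353/21976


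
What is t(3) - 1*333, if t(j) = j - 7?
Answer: -337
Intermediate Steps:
t(j) = -7 + j
t(3) - 1*333 = (-7 + 3) - 1*333 = -4 - 333 = -337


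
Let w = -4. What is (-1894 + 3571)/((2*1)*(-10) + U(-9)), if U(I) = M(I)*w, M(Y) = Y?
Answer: 1677/16 ≈ 104.81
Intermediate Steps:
U(I) = -4*I (U(I) = I*(-4) = -4*I)
(-1894 + 3571)/((2*1)*(-10) + U(-9)) = (-1894 + 3571)/((2*1)*(-10) - 4*(-9)) = 1677/(2*(-10) + 36) = 1677/(-20 + 36) = 1677/16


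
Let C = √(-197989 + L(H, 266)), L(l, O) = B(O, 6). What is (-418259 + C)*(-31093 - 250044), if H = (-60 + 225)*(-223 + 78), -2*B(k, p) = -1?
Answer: 117588080483 - 281137*I*√791954/2 ≈ 1.1759e+11 - 1.2509e+8*I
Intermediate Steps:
B(k, p) = ½ (B(k, p) = -½*(-1) = ½)
H = -23925 (H = 165*(-145) = -23925)
L(l, O) = ½
C = I*√791954/2 (C = √(-197989 + ½) = √(-395977/2) = I*√791954/2 ≈ 444.96*I)
(-418259 + C)*(-31093 - 250044) = (-418259 + I*√791954/2)*(-31093 - 250044) = (-418259 + I*√791954/2)*(-281137) = 117588080483 - 281137*I*√791954/2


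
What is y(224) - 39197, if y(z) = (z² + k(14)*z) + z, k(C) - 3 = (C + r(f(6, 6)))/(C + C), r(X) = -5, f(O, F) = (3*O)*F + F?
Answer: 11947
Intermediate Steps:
f(O, F) = F + 3*F*O (f(O, F) = 3*F*O + F = F + 3*F*O)
k(C) = 3 + (-5 + C)/(2*C) (k(C) = 3 + (C - 5)/(C + C) = 3 + (-5 + C)/((2*C)) = 3 + (-5 + C)*(1/(2*C)) = 3 + (-5 + C)/(2*C))
y(z) = z² + 121*z/28 (y(z) = (z² + ((½)*(-5 + 7*14)/14)*z) + z = (z² + ((½)*(1/14)*(-5 + 98))*z) + z = (z² + ((½)*(1/14)*93)*z) + z = (z² + 93*z/28) + z = z² + 121*z/28)
y(224) - 39197 = (1/28)*224*(121 + 28*224) - 39197 = (1/28)*224*(121 + 6272) - 39197 = (1/28)*224*6393 - 39197 = 51144 - 39197 = 11947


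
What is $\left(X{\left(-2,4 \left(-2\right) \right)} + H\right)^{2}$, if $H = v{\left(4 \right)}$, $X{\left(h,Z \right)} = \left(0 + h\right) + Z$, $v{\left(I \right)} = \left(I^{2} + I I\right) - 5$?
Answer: $289$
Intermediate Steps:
$v{\left(I \right)} = -5 + 2 I^{2}$ ($v{\left(I \right)} = \left(I^{2} + I^{2}\right) - 5 = 2 I^{2} - 5 = -5 + 2 I^{2}$)
$X{\left(h,Z \right)} = Z + h$ ($X{\left(h,Z \right)} = h + Z = Z + h$)
$H = 27$ ($H = -5 + 2 \cdot 4^{2} = -5 + 2 \cdot 16 = -5 + 32 = 27$)
$\left(X{\left(-2,4 \left(-2\right) \right)} + H\right)^{2} = \left(\left(4 \left(-2\right) - 2\right) + 27\right)^{2} = \left(\left(-8 - 2\right) + 27\right)^{2} = \left(-10 + 27\right)^{2} = 17^{2} = 289$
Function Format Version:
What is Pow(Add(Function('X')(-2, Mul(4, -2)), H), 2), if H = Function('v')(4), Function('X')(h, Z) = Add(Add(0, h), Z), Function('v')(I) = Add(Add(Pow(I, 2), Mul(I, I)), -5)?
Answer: 289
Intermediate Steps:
Function('v')(I) = Add(-5, Mul(2, Pow(I, 2))) (Function('v')(I) = Add(Add(Pow(I, 2), Pow(I, 2)), -5) = Add(Mul(2, Pow(I, 2)), -5) = Add(-5, Mul(2, Pow(I, 2))))
Function('X')(h, Z) = Add(Z, h) (Function('X')(h, Z) = Add(h, Z) = Add(Z, h))
H = 27 (H = Add(-5, Mul(2, Pow(4, 2))) = Add(-5, Mul(2, 16)) = Add(-5, 32) = 27)
Pow(Add(Function('X')(-2, Mul(4, -2)), H), 2) = Pow(Add(Add(Mul(4, -2), -2), 27), 2) = Pow(Add(Add(-8, -2), 27), 2) = Pow(Add(-10, 27), 2) = Pow(17, 2) = 289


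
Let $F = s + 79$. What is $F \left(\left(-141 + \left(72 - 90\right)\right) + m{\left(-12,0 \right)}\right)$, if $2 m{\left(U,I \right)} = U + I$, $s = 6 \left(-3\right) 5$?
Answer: $1815$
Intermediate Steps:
$s = -90$ ($s = \left(-18\right) 5 = -90$)
$m{\left(U,I \right)} = \frac{I}{2} + \frac{U}{2}$ ($m{\left(U,I \right)} = \frac{U + I}{2} = \frac{I + U}{2} = \frac{I}{2} + \frac{U}{2}$)
$F = -11$ ($F = -90 + 79 = -11$)
$F \left(\left(-141 + \left(72 - 90\right)\right) + m{\left(-12,0 \right)}\right) = - 11 \left(\left(-141 + \left(72 - 90\right)\right) + \left(\frac{1}{2} \cdot 0 + \frac{1}{2} \left(-12\right)\right)\right) = - 11 \left(\left(-141 + \left(72 - 90\right)\right) + \left(0 - 6\right)\right) = - 11 \left(\left(-141 - 18\right) - 6\right) = - 11 \left(-159 - 6\right) = \left(-11\right) \left(-165\right) = 1815$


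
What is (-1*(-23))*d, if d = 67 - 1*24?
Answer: 989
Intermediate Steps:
d = 43 (d = 67 - 24 = 43)
(-1*(-23))*d = -1*(-23)*43 = 23*43 = 989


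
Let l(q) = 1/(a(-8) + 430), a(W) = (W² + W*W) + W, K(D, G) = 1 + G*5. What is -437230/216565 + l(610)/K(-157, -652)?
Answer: -156742626013/77636386850 ≈ -2.0189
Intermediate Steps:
K(D, G) = 1 + 5*G
a(W) = W + 2*W² (a(W) = (W² + W²) + W = 2*W² + W = W + 2*W²)
l(q) = 1/550 (l(q) = 1/(-8*(1 + 2*(-8)) + 430) = 1/(-8*(1 - 16) + 430) = 1/(-8*(-15) + 430) = 1/(120 + 430) = 1/550)
-437230/216565 + l(610)/K(-157, -652) = -437230/216565 + 1/(550*(1 + 5*(-652))) = -437230*1/216565 + 1/(550*(1 - 3260)) = -87446/43313 + (1/550)/(-3259) = -87446/43313 + (1/550)*(-1/3259) = -87446/43313 - 1/1792450 = -156742626013/77636386850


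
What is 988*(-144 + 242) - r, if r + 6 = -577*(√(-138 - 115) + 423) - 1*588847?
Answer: 929748 + 577*I*√253 ≈ 9.2975e+5 + 9177.8*I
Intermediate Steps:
r = -832924 - 577*I*√253 (r = -6 + (-577*(√(-138 - 115) + 423) - 1*588847) = -6 + (-577*(√(-253) + 423) - 588847) = -6 + (-577*(I*√253 + 423) - 588847) = -6 + (-577*(423 + I*√253) - 588847) = -6 + ((-244071 - 577*I*√253) - 588847) = -6 + (-832918 - 577*I*√253) = -832924 - 577*I*√253 ≈ -8.3292e+5 - 9177.8*I)
988*(-144 + 242) - r = 988*(-144 + 242) - (-832924 - 577*I*√253) = 988*98 + (832924 + 577*I*√253) = 96824 + (832924 + 577*I*√253) = 929748 + 577*I*√253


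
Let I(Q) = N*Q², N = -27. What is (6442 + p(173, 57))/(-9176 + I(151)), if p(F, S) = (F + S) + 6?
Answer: -6678/624803 ≈ -0.010688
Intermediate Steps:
I(Q) = -27*Q²
p(F, S) = 6 + F + S
(6442 + p(173, 57))/(-9176 + I(151)) = (6442 + (6 + 173 + 57))/(-9176 - 27*151²) = (6442 + 236)/(-9176 - 27*22801) = 6678/(-9176 - 615627) = 6678/(-624803) = 6678*(-1/624803) = -6678/624803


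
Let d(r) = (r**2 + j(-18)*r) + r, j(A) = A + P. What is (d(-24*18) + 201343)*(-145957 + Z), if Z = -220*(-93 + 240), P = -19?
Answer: -71946227143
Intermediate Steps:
j(A) = -19 + A (j(A) = A - 19 = -19 + A)
d(r) = r**2 - 36*r (d(r) = (r**2 + (-19 - 18)*r) + r = (r**2 - 37*r) + r = r**2 - 36*r)
Z = -32340 (Z = -220*147 = -32340)
(d(-24*18) + 201343)*(-145957 + Z) = ((-24*18)*(-36 - 24*18) + 201343)*(-145957 - 32340) = (-432*(-36 - 432) + 201343)*(-178297) = (-432*(-468) + 201343)*(-178297) = (202176 + 201343)*(-178297) = 403519*(-178297) = -71946227143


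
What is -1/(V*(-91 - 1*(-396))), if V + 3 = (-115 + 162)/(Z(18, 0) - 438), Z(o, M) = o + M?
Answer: 84/79727 ≈ 0.0010536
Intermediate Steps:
Z(o, M) = M + o
V = -1307/420 (V = -3 + (-115 + 162)/((0 + 18) - 438) = -3 + 47/(18 - 438) = -3 + 47/(-420) = -3 + 47*(-1/420) = -3 - 47/420 = -1307/420 ≈ -3.1119)
-1/(V*(-91 - 1*(-396))) = -1/((-1307/420)*(-91 - 1*(-396))) = -(-420)/(1307*(-91 + 396)) = -(-420)/(1307*305) = -1*(-84/79727) = 84/79727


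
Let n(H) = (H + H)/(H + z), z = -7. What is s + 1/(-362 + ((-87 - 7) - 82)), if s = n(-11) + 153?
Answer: 746735/4842 ≈ 154.22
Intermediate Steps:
n(H) = 2*H/(-7 + H) (n(H) = (H + H)/(H - 7) = (2*H)/(-7 + H) = 2*H/(-7 + H))
s = 1388/9 (s = 2*(-11)/(-7 - 11) + 153 = 2*(-11)/(-18) + 153 = 2*(-11)*(-1/18) + 153 = 11/9 + 153 = 1388/9 ≈ 154.22)
s + 1/(-362 + ((-87 - 7) - 82)) = 1388/9 + 1/(-362 + ((-87 - 7) - 82)) = 1388/9 + 1/(-362 + (-94 - 82)) = 1388/9 + 1/(-362 - 176) = 1388/9 + 1/(-538) = 1388/9 - 1/538 = 746735/4842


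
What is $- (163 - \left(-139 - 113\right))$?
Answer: $-415$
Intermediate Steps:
$- (163 - \left(-139 - 113\right)) = - (163 - -252) = - (163 + 252) = \left(-1\right) 415 = -415$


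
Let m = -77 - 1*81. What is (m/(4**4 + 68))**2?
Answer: 6241/26244 ≈ 0.23781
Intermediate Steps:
m = -158 (m = -77 - 81 = -158)
(m/(4**4 + 68))**2 = (-158/(4**4 + 68))**2 = (-158/(256 + 68))**2 = (-158/324)**2 = (-158*1/324)**2 = (-79/162)**2 = 6241/26244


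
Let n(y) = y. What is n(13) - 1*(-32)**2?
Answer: -1011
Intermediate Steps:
n(13) - 1*(-32)**2 = 13 - 1*(-32)**2 = 13 - 1*1024 = 13 - 1024 = -1011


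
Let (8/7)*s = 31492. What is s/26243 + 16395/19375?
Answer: 55093817/29054750 ≈ 1.8962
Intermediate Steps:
s = 55111/2 (s = (7/8)*31492 = 55111/2 ≈ 27556.)
s/26243 + 16395/19375 = (55111/2)/26243 + 16395/19375 = (55111/2)*(1/26243) + 16395*(1/19375) = 7873/7498 + 3279/3875 = 55093817/29054750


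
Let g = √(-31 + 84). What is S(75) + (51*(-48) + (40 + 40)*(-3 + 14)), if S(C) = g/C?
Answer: -1568 + √53/75 ≈ -1567.9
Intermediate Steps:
g = √53 ≈ 7.2801
S(C) = √53/C
S(75) + (51*(-48) + (40 + 40)*(-3 + 14)) = √53/75 + (51*(-48) + (40 + 40)*(-3 + 14)) = √53*(1/75) + (-2448 + 80*11) = √53/75 + (-2448 + 880) = √53/75 - 1568 = -1568 + √53/75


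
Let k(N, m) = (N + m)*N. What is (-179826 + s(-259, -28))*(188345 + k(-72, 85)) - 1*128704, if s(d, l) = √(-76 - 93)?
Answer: -33701139538 + 2436317*I ≈ -3.3701e+10 + 2.4363e+6*I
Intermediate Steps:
s(d, l) = 13*I (s(d, l) = √(-169) = 13*I)
k(N, m) = N*(N + m)
(-179826 + s(-259, -28))*(188345 + k(-72, 85)) - 1*128704 = (-179826 + 13*I)*(188345 - 72*(-72 + 85)) - 1*128704 = (-179826 + 13*I)*(188345 - 72*13) - 128704 = (-179826 + 13*I)*(188345 - 936) - 128704 = (-179826 + 13*I)*187409 - 128704 = (-33701010834 + 2436317*I) - 128704 = -33701139538 + 2436317*I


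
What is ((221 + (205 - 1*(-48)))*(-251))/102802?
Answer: -59487/51401 ≈ -1.1573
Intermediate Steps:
((221 + (205 - 1*(-48)))*(-251))/102802 = ((221 + (205 + 48))*(-251))*(1/102802) = ((221 + 253)*(-251))*(1/102802) = (474*(-251))*(1/102802) = -118974*1/102802 = -59487/51401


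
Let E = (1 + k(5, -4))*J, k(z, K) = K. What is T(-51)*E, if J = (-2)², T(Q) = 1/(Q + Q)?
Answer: 2/17 ≈ 0.11765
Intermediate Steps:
T(Q) = 1/(2*Q)
J = 4
E = -12 (E = (1 - 4)*4 = -3*4 = -12)
T(-51)*E = ((½)/(-51))*(-12) = ((½)*(-1/51))*(-12) = -1/102*(-12) = 2/17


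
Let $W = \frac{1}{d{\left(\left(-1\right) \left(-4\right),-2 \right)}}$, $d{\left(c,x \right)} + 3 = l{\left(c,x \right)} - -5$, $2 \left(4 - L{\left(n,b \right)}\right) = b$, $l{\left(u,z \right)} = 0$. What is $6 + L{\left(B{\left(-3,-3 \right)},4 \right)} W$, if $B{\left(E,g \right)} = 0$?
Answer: $7$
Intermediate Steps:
$L{\left(n,b \right)} = 4 - \frac{b}{2}$
$d{\left(c,x \right)} = 2$ ($d{\left(c,x \right)} = -3 + \left(0 - -5\right) = -3 + \left(0 + 5\right) = -3 + 5 = 2$)
$W = \frac{1}{2} \approx 0.5$
$6 + L{\left(B{\left(-3,-3 \right)},4 \right)} W = 6 + \left(4 - 2\right) \frac{1}{2} = 6 + 2 \cdot \frac{1}{2} = 6 + 1 = 7$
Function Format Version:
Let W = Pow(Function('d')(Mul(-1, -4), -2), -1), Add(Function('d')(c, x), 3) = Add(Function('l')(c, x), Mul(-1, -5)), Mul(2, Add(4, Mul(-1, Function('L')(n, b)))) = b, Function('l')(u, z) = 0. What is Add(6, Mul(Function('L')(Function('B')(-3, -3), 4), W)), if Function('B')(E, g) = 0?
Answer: 7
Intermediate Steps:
Function('L')(n, b) = Add(4, Mul(Rational(-1, 2), b))
Function('d')(c, x) = 2 (Function('d')(c, x) = Add(-3, Add(0, Mul(-1, -5))) = Add(-3, Add(0, 5)) = Add(-3, 5) = 2)
W = Rational(1, 2) (W = Pow(2, -1) = Rational(1, 2) ≈ 0.50000)
Add(6, Mul(Function('L')(Function('B')(-3, -3), 4), W)) = Add(6, Mul(Add(4, Mul(Rational(-1, 2), 4)), Rational(1, 2))) = Add(6, Mul(Add(4, -2), Rational(1, 2))) = Add(6, Mul(2, Rational(1, 2))) = Add(6, 1) = 7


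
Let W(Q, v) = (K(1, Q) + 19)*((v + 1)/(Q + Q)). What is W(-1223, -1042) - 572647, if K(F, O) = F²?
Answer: -700336871/1223 ≈ -5.7264e+5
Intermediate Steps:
W(Q, v) = 10*(1 + v)/Q (W(Q, v) = (1² + 19)*((v + 1)/(Q + Q)) = (1 + 19)*((1 + v)/((2*Q))) = 20*((1 + v)*(1/(2*Q))) = 20*((1 + v)/(2*Q)) = 10*(1 + v)/Q)
W(-1223, -1042) - 572647 = 10*(1 - 1042)/(-1223) - 572647 = 10*(-1/1223)*(-1041) - 572647 = 10410/1223 - 572647 = -700336871/1223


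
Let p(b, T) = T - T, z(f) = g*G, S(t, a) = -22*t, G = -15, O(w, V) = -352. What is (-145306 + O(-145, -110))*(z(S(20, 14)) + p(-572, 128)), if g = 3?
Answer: 6554610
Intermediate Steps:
z(f) = -45 (z(f) = 3*(-15) = -45)
p(b, T) = 0
(-145306 + O(-145, -110))*(z(S(20, 14)) + p(-572, 128)) = (-145306 - 352)*(-45 + 0) = -145658*(-45) = 6554610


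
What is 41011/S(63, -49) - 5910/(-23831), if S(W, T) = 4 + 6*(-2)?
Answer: -977285861/190648 ≈ -5126.1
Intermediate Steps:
S(W, T) = -8 (S(W, T) = 4 - 12 = -8)
41011/S(63, -49) - 5910/(-23831) = 41011/(-8) - 5910/(-23831) = 41011*(-1/8) - 5910*(-1/23831) = -41011/8 + 5910/23831 = -977285861/190648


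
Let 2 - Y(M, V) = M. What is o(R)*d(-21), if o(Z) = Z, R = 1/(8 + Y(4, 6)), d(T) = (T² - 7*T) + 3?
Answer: 197/2 ≈ 98.500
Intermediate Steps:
Y(M, V) = 2 - M
d(T) = 3 + T² - 7*T
R = ⅙ (R = 1/(8 + (2 - 1*4)) = 1/(8 + (2 - 4)) = 1/(8 - 2) = 1/6 = ⅙ ≈ 0.16667)
o(R)*d(-21) = (3 + (-21)² - 7*(-21))/6 = (3 + 441 + 147)/6 = (⅙)*591 = 197/2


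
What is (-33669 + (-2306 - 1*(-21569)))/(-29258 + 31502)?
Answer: -2401/374 ≈ -6.4198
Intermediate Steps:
(-33669 + (-2306 - 1*(-21569)))/(-29258 + 31502) = (-33669 + (-2306 + 21569))/2244 = (-33669 + 19263)*(1/2244) = -14406*1/2244 = -2401/374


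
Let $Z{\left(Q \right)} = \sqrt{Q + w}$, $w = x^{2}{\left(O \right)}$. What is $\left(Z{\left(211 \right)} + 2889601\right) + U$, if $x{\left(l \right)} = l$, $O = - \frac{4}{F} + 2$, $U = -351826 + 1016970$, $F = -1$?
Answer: $3554745 + \sqrt{247} \approx 3.5548 \cdot 10^{6}$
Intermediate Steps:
$U = 665144$
$O = 6$ ($O = - \frac{4}{-1} + 2 = \left(-4\right) \left(-1\right) + 2 = 4 + 2 = 6$)
$w = 36$ ($w = 6^{2} = 36$)
$Z{\left(Q \right)} = \sqrt{36 + Q}$ ($Z{\left(Q \right)} = \sqrt{Q + 36} = \sqrt{36 + Q}$)
$\left(Z{\left(211 \right)} + 2889601\right) + U = \left(\sqrt{36 + 211} + 2889601\right) + 665144 = \left(\sqrt{247} + 2889601\right) + 665144 = \left(2889601 + \sqrt{247}\right) + 665144 = 3554745 + \sqrt{247}$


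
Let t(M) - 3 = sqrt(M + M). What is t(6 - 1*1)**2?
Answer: (3 + sqrt(10))**2 ≈ 37.974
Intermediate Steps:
t(M) = 3 + sqrt(2)*sqrt(M) (t(M) = 3 + sqrt(M + M) = 3 + sqrt(2*M) = 3 + sqrt(2)*sqrt(M))
t(6 - 1*1)**2 = (3 + sqrt(2)*sqrt(6 - 1*1))**2 = (3 + sqrt(2)*sqrt(6 - 1))**2 = (3 + sqrt(2)*sqrt(5))**2 = (3 + sqrt(10))**2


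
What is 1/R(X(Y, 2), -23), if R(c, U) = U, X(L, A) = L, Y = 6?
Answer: -1/23 ≈ -0.043478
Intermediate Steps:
1/R(X(Y, 2), -23) = 1/(-23) = -1/23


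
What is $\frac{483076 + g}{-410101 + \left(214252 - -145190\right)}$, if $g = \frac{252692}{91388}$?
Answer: $- \frac{1003354595}{105218743} \approx -9.5359$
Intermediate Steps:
$g = \frac{5743}{2077}$ ($g = 252692 \cdot \frac{1}{91388} = \frac{5743}{2077} \approx 2.765$)
$\frac{483076 + g}{-410101 + \left(214252 - -145190\right)} = \frac{483076 + \frac{5743}{2077}}{-410101 + \left(214252 - -145190\right)} = \frac{1003354595}{2077 \left(-410101 + \left(214252 + 145190\right)\right)} = \frac{1003354595}{2077 \left(-410101 + 359442\right)} = \frac{1003354595}{2077 \left(-50659\right)} = \frac{1003354595}{2077} \left(- \frac{1}{50659}\right) = - \frac{1003354595}{105218743}$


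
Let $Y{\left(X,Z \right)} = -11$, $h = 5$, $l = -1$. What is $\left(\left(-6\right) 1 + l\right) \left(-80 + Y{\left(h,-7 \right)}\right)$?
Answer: $637$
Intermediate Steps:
$\left(\left(-6\right) 1 + l\right) \left(-80 + Y{\left(h,-7 \right)}\right) = \left(\left(-6\right) 1 - 1\right) \left(-80 - 11\right) = \left(-6 - 1\right) \left(-91\right) = \left(-7\right) \left(-91\right) = 637$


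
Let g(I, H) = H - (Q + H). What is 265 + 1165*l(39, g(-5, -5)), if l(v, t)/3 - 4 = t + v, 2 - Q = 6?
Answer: 164530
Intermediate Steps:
Q = -4 (Q = 2 - 1*6 = 2 - 6 = -4)
g(I, H) = 4 (g(I, H) = H - (-4 + H) = H + (4 - H) = 4)
l(v, t) = 12 + 3*t + 3*v (l(v, t) = 12 + 3*(t + v) = 12 + (3*t + 3*v) = 12 + 3*t + 3*v)
265 + 1165*l(39, g(-5, -5)) = 265 + 1165*(12 + 3*4 + 3*39) = 265 + 1165*(12 + 12 + 117) = 265 + 1165*141 = 265 + 164265 = 164530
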